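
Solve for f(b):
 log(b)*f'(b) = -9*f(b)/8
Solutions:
 f(b) = C1*exp(-9*li(b)/8)


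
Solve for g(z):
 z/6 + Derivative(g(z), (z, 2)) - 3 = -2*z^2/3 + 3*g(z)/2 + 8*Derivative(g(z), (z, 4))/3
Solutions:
 g(z) = 4*z^2/9 + z/9 + (C1*sin(sqrt(3)*z*sin(atan(sqrt(15))/2)/2) + C2*cos(sqrt(3)*z*sin(atan(sqrt(15))/2)/2))*exp(-sqrt(3)*z*cos(atan(sqrt(15))/2)/2) + (C3*sin(sqrt(3)*z*sin(atan(sqrt(15))/2)/2) + C4*cos(sqrt(3)*z*sin(atan(sqrt(15))/2)/2))*exp(sqrt(3)*z*cos(atan(sqrt(15))/2)/2) - 38/27


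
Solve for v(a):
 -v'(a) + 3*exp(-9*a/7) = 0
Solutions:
 v(a) = C1 - 7*exp(-9*a/7)/3


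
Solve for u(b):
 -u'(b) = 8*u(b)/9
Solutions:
 u(b) = C1*exp(-8*b/9)


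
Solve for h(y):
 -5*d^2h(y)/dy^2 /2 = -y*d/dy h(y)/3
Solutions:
 h(y) = C1 + C2*erfi(sqrt(15)*y/15)


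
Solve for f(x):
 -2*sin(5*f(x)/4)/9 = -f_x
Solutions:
 -2*x/9 + 2*log(cos(5*f(x)/4) - 1)/5 - 2*log(cos(5*f(x)/4) + 1)/5 = C1


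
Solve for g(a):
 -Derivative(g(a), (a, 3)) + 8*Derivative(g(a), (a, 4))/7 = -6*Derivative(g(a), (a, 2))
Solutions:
 g(a) = C1 + C2*a + (C3*sin(sqrt(1295)*a/16) + C4*cos(sqrt(1295)*a/16))*exp(7*a/16)


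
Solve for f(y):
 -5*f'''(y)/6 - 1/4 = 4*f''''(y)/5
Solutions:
 f(y) = C1 + C2*y + C3*y^2 + C4*exp(-25*y/24) - y^3/20


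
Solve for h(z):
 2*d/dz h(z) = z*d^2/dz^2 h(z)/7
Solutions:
 h(z) = C1 + C2*z^15


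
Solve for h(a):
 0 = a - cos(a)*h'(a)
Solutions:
 h(a) = C1 + Integral(a/cos(a), a)


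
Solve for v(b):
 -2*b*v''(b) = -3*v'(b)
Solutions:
 v(b) = C1 + C2*b^(5/2)


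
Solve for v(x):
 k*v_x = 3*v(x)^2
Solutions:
 v(x) = -k/(C1*k + 3*x)


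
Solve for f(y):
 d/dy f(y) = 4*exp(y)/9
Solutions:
 f(y) = C1 + 4*exp(y)/9


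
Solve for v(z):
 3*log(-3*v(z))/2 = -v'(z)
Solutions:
 2*Integral(1/(log(-_y) + log(3)), (_y, v(z)))/3 = C1 - z


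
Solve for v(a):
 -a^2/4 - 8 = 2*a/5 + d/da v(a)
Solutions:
 v(a) = C1 - a^3/12 - a^2/5 - 8*a


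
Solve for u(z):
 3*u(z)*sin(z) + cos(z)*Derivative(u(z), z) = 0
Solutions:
 u(z) = C1*cos(z)^3


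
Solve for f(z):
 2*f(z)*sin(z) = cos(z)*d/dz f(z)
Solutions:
 f(z) = C1/cos(z)^2


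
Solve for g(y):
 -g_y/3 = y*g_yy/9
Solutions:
 g(y) = C1 + C2/y^2


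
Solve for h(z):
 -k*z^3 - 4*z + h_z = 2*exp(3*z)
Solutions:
 h(z) = C1 + k*z^4/4 + 2*z^2 + 2*exp(3*z)/3


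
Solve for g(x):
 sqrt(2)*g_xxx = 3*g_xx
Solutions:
 g(x) = C1 + C2*x + C3*exp(3*sqrt(2)*x/2)


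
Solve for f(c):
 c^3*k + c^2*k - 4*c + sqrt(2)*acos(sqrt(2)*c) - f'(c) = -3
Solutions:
 f(c) = C1 + c^4*k/4 + c^3*k/3 - 2*c^2 + 3*c + sqrt(2)*(c*acos(sqrt(2)*c) - sqrt(2)*sqrt(1 - 2*c^2)/2)


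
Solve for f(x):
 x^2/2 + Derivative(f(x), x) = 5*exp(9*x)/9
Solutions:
 f(x) = C1 - x^3/6 + 5*exp(9*x)/81


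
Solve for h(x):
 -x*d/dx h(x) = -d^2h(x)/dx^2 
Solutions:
 h(x) = C1 + C2*erfi(sqrt(2)*x/2)


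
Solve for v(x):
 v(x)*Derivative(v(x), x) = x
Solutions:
 v(x) = -sqrt(C1 + x^2)
 v(x) = sqrt(C1 + x^2)


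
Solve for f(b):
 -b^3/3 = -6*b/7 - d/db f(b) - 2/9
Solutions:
 f(b) = C1 + b^4/12 - 3*b^2/7 - 2*b/9


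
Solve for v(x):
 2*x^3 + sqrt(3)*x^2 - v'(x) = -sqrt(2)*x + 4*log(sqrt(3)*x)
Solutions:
 v(x) = C1 + x^4/2 + sqrt(3)*x^3/3 + sqrt(2)*x^2/2 - 4*x*log(x) - x*log(9) + 4*x


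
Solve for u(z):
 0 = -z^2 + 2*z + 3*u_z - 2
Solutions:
 u(z) = C1 + z^3/9 - z^2/3 + 2*z/3


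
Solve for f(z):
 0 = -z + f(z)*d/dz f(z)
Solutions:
 f(z) = -sqrt(C1 + z^2)
 f(z) = sqrt(C1 + z^2)


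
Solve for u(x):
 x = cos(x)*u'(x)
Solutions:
 u(x) = C1 + Integral(x/cos(x), x)


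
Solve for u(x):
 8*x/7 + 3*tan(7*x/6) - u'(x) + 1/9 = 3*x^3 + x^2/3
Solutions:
 u(x) = C1 - 3*x^4/4 - x^3/9 + 4*x^2/7 + x/9 - 18*log(cos(7*x/6))/7


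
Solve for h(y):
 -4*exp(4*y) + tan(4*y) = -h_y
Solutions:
 h(y) = C1 + exp(4*y) + log(cos(4*y))/4


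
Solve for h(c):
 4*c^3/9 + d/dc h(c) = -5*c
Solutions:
 h(c) = C1 - c^4/9 - 5*c^2/2


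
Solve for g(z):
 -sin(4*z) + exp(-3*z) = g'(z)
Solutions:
 g(z) = C1 + cos(4*z)/4 - exp(-3*z)/3


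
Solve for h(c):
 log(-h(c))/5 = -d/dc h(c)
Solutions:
 -li(-h(c)) = C1 - c/5


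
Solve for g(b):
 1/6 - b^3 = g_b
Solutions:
 g(b) = C1 - b^4/4 + b/6


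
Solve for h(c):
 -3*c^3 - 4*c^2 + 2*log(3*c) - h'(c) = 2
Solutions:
 h(c) = C1 - 3*c^4/4 - 4*c^3/3 + 2*c*log(c) - 4*c + 2*c*log(3)


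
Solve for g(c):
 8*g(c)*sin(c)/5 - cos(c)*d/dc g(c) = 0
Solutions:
 g(c) = C1/cos(c)^(8/5)


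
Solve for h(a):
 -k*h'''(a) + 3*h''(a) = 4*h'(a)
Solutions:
 h(a) = C1 + C2*exp(a*(3 - sqrt(9 - 16*k))/(2*k)) + C3*exp(a*(sqrt(9 - 16*k) + 3)/(2*k))


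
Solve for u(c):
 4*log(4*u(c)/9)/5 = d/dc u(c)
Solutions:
 -5*Integral(1/(log(_y) - 2*log(3) + 2*log(2)), (_y, u(c)))/4 = C1 - c


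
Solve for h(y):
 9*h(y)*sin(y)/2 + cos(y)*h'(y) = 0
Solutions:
 h(y) = C1*cos(y)^(9/2)


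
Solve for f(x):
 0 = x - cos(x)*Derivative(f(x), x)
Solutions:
 f(x) = C1 + Integral(x/cos(x), x)


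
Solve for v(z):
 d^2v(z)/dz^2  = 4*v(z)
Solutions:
 v(z) = C1*exp(-2*z) + C2*exp(2*z)


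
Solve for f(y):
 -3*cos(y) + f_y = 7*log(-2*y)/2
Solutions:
 f(y) = C1 + 7*y*log(-y)/2 - 7*y/2 + 7*y*log(2)/2 + 3*sin(y)


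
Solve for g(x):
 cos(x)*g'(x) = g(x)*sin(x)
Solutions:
 g(x) = C1/cos(x)


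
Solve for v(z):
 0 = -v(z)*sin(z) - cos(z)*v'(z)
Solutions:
 v(z) = C1*cos(z)


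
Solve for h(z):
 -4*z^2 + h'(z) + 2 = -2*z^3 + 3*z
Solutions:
 h(z) = C1 - z^4/2 + 4*z^3/3 + 3*z^2/2 - 2*z


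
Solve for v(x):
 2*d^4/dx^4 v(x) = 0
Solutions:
 v(x) = C1 + C2*x + C3*x^2 + C4*x^3


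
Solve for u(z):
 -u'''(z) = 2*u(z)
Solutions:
 u(z) = C3*exp(-2^(1/3)*z) + (C1*sin(2^(1/3)*sqrt(3)*z/2) + C2*cos(2^(1/3)*sqrt(3)*z/2))*exp(2^(1/3)*z/2)


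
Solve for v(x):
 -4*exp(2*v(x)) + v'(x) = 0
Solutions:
 v(x) = log(-sqrt(-1/(C1 + 4*x))) - log(2)/2
 v(x) = log(-1/(C1 + 4*x))/2 - log(2)/2


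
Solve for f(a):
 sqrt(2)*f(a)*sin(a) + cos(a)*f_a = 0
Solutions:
 f(a) = C1*cos(a)^(sqrt(2))


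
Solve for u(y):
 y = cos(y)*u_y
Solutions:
 u(y) = C1 + Integral(y/cos(y), y)


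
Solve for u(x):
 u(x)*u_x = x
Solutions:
 u(x) = -sqrt(C1 + x^2)
 u(x) = sqrt(C1 + x^2)


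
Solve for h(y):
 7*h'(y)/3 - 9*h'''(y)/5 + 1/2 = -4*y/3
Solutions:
 h(y) = C1 + C2*exp(-sqrt(105)*y/9) + C3*exp(sqrt(105)*y/9) - 2*y^2/7 - 3*y/14


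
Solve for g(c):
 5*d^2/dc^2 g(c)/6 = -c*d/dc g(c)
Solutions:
 g(c) = C1 + C2*erf(sqrt(15)*c/5)


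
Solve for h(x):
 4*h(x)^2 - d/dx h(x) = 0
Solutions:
 h(x) = -1/(C1 + 4*x)


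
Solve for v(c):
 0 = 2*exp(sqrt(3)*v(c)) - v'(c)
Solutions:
 v(c) = sqrt(3)*(2*log(-1/(C1 + 2*c)) - log(3))/6


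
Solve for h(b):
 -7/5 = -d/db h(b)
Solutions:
 h(b) = C1 + 7*b/5


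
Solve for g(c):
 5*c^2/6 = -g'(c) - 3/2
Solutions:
 g(c) = C1 - 5*c^3/18 - 3*c/2


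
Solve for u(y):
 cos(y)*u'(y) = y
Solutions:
 u(y) = C1 + Integral(y/cos(y), y)


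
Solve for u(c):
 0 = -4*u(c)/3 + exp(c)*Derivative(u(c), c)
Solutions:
 u(c) = C1*exp(-4*exp(-c)/3)


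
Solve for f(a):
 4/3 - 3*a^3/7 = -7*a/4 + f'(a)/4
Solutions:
 f(a) = C1 - 3*a^4/7 + 7*a^2/2 + 16*a/3


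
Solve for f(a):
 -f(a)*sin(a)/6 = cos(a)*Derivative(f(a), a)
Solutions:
 f(a) = C1*cos(a)^(1/6)


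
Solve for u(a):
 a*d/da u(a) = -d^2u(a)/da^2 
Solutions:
 u(a) = C1 + C2*erf(sqrt(2)*a/2)


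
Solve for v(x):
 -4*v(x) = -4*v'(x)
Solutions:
 v(x) = C1*exp(x)


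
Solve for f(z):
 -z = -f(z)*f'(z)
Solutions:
 f(z) = -sqrt(C1 + z^2)
 f(z) = sqrt(C1 + z^2)


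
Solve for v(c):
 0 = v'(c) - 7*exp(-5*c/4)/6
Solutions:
 v(c) = C1 - 14*exp(-5*c/4)/15


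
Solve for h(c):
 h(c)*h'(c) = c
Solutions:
 h(c) = -sqrt(C1 + c^2)
 h(c) = sqrt(C1 + c^2)


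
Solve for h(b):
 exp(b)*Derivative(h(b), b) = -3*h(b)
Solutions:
 h(b) = C1*exp(3*exp(-b))


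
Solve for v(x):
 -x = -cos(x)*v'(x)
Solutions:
 v(x) = C1 + Integral(x/cos(x), x)


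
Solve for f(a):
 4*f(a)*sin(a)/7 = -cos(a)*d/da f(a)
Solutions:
 f(a) = C1*cos(a)^(4/7)


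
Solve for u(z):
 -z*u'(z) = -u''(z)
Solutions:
 u(z) = C1 + C2*erfi(sqrt(2)*z/2)


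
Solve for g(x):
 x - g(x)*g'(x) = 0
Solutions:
 g(x) = -sqrt(C1 + x^2)
 g(x) = sqrt(C1 + x^2)


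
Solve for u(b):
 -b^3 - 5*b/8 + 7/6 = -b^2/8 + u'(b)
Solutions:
 u(b) = C1 - b^4/4 + b^3/24 - 5*b^2/16 + 7*b/6


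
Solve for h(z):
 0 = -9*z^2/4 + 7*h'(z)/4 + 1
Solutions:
 h(z) = C1 + 3*z^3/7 - 4*z/7


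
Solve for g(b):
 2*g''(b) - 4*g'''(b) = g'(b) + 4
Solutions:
 g(b) = C1 - 4*b + (C2*sin(sqrt(3)*b/4) + C3*cos(sqrt(3)*b/4))*exp(b/4)


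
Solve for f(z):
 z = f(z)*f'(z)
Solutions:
 f(z) = -sqrt(C1 + z^2)
 f(z) = sqrt(C1 + z^2)


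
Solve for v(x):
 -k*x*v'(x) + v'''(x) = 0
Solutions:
 v(x) = C1 + Integral(C2*airyai(k^(1/3)*x) + C3*airybi(k^(1/3)*x), x)


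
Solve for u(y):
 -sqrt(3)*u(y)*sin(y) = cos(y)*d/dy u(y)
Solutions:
 u(y) = C1*cos(y)^(sqrt(3))


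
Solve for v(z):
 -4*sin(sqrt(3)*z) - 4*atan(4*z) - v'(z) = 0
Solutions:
 v(z) = C1 - 4*z*atan(4*z) + log(16*z^2 + 1)/2 + 4*sqrt(3)*cos(sqrt(3)*z)/3


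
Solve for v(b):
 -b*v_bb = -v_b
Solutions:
 v(b) = C1 + C2*b^2


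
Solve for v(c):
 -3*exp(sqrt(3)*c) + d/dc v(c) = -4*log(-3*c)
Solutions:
 v(c) = C1 - 4*c*log(-c) + 4*c*(1 - log(3)) + sqrt(3)*exp(sqrt(3)*c)


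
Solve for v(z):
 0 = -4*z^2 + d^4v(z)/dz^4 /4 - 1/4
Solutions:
 v(z) = C1 + C2*z + C3*z^2 + C4*z^3 + 2*z^6/45 + z^4/24


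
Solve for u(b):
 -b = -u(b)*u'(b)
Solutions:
 u(b) = -sqrt(C1 + b^2)
 u(b) = sqrt(C1 + b^2)


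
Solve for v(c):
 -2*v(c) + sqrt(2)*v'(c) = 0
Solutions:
 v(c) = C1*exp(sqrt(2)*c)


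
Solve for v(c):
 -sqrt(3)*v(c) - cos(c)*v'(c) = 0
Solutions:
 v(c) = C1*(sin(c) - 1)^(sqrt(3)/2)/(sin(c) + 1)^(sqrt(3)/2)


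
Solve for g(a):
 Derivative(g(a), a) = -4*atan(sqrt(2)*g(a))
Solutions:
 Integral(1/atan(sqrt(2)*_y), (_y, g(a))) = C1 - 4*a


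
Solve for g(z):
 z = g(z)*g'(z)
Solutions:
 g(z) = -sqrt(C1 + z^2)
 g(z) = sqrt(C1 + z^2)


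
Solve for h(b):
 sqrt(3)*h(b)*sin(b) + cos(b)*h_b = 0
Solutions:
 h(b) = C1*cos(b)^(sqrt(3))


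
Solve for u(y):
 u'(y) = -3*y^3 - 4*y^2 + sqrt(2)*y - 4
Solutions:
 u(y) = C1 - 3*y^4/4 - 4*y^3/3 + sqrt(2)*y^2/2 - 4*y


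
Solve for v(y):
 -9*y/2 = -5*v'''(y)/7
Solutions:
 v(y) = C1 + C2*y + C3*y^2 + 21*y^4/80


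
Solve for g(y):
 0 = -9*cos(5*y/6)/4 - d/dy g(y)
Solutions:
 g(y) = C1 - 27*sin(5*y/6)/10


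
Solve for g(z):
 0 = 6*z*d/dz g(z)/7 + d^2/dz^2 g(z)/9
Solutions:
 g(z) = C1 + C2*erf(3*sqrt(21)*z/7)


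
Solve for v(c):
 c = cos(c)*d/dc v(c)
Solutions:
 v(c) = C1 + Integral(c/cos(c), c)


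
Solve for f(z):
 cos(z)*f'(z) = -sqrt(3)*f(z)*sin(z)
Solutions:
 f(z) = C1*cos(z)^(sqrt(3))


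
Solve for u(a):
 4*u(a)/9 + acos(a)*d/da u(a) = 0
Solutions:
 u(a) = C1*exp(-4*Integral(1/acos(a), a)/9)


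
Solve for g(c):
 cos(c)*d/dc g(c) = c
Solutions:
 g(c) = C1 + Integral(c/cos(c), c)


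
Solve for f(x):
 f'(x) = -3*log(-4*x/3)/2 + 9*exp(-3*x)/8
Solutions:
 f(x) = C1 - 3*x*log(-x)/2 + x*(-3*log(2) + 3/2 + 3*log(3)/2) - 3*exp(-3*x)/8


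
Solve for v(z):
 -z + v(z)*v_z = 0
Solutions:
 v(z) = -sqrt(C1 + z^2)
 v(z) = sqrt(C1 + z^2)


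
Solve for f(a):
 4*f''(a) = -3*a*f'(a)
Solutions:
 f(a) = C1 + C2*erf(sqrt(6)*a/4)


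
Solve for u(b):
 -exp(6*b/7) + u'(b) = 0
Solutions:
 u(b) = C1 + 7*exp(6*b/7)/6


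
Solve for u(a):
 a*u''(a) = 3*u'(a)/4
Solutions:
 u(a) = C1 + C2*a^(7/4)


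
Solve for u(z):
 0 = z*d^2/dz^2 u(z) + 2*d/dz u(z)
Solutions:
 u(z) = C1 + C2/z


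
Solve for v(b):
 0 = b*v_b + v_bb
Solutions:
 v(b) = C1 + C2*erf(sqrt(2)*b/2)


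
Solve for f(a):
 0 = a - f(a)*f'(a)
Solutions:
 f(a) = -sqrt(C1 + a^2)
 f(a) = sqrt(C1 + a^2)


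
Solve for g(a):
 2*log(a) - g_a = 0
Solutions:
 g(a) = C1 + 2*a*log(a) - 2*a


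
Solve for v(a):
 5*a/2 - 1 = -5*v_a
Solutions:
 v(a) = C1 - a^2/4 + a/5


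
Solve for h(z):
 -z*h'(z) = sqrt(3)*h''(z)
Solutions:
 h(z) = C1 + C2*erf(sqrt(2)*3^(3/4)*z/6)


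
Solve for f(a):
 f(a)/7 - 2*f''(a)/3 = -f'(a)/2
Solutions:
 f(a) = C1*exp(a*(21 - sqrt(1113))/56) + C2*exp(a*(21 + sqrt(1113))/56)


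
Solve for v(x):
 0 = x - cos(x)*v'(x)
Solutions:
 v(x) = C1 + Integral(x/cos(x), x)


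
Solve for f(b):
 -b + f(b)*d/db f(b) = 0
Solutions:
 f(b) = -sqrt(C1 + b^2)
 f(b) = sqrt(C1 + b^2)


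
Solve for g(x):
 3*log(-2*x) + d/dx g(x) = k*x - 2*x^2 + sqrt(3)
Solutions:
 g(x) = C1 + k*x^2/2 - 2*x^3/3 - 3*x*log(-x) + x*(-3*log(2) + sqrt(3) + 3)


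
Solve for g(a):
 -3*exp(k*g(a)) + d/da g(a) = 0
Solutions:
 g(a) = Piecewise((log(-1/(C1*k + 3*a*k))/k, Ne(k, 0)), (nan, True))
 g(a) = Piecewise((C1 + 3*a, Eq(k, 0)), (nan, True))


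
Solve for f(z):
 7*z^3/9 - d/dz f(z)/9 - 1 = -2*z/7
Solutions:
 f(z) = C1 + 7*z^4/4 + 9*z^2/7 - 9*z


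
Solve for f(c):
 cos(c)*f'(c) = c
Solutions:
 f(c) = C1 + Integral(c/cos(c), c)


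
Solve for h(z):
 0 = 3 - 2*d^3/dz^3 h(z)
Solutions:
 h(z) = C1 + C2*z + C3*z^2 + z^3/4


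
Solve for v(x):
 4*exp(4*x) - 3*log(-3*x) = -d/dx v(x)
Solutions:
 v(x) = C1 + 3*x*log(-x) + 3*x*(-1 + log(3)) - exp(4*x)


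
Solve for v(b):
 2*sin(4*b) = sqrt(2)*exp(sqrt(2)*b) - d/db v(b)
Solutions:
 v(b) = C1 + exp(sqrt(2)*b) + cos(4*b)/2


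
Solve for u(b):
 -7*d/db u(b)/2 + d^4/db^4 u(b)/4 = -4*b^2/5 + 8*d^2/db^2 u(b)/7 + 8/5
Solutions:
 u(b) = C1 + C2*exp(-b*(32/(sqrt(8841441)/441 + 7)^(1/3) + 21*(sqrt(8841441)/441 + 7)^(1/3))/42)*sin(sqrt(3)*b*(-21*(sqrt(8841441)/441 + 7)^(1/3) + 32/(sqrt(8841441)/441 + 7)^(1/3))/42) + C3*exp(-b*(32/(sqrt(8841441)/441 + 7)^(1/3) + 21*(sqrt(8841441)/441 + 7)^(1/3))/42)*cos(sqrt(3)*b*(-21*(sqrt(8841441)/441 + 7)^(1/3) + 32/(sqrt(8841441)/441 + 7)^(1/3))/42) + C4*exp(b*(32/(21*(sqrt(8841441)/441 + 7)^(1/3)) + (sqrt(8841441)/441 + 7)^(1/3))) + 8*b^3/105 - 128*b^2/1715 - 6864*b/16807


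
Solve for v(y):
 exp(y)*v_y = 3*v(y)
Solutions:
 v(y) = C1*exp(-3*exp(-y))


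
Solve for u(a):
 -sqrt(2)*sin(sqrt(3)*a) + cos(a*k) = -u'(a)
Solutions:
 u(a) = C1 - sqrt(6)*cos(sqrt(3)*a)/3 - sin(a*k)/k


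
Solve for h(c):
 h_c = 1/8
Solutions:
 h(c) = C1 + c/8


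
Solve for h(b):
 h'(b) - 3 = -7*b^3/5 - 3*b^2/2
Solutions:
 h(b) = C1 - 7*b^4/20 - b^3/2 + 3*b


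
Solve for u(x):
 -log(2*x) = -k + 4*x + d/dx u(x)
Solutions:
 u(x) = C1 + k*x - 2*x^2 - x*log(x) - x*log(2) + x


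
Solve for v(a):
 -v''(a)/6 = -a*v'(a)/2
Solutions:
 v(a) = C1 + C2*erfi(sqrt(6)*a/2)


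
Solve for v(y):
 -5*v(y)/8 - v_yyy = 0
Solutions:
 v(y) = C3*exp(-5^(1/3)*y/2) + (C1*sin(sqrt(3)*5^(1/3)*y/4) + C2*cos(sqrt(3)*5^(1/3)*y/4))*exp(5^(1/3)*y/4)


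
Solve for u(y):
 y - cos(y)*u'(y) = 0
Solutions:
 u(y) = C1 + Integral(y/cos(y), y)


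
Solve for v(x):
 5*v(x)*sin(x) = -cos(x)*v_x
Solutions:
 v(x) = C1*cos(x)^5


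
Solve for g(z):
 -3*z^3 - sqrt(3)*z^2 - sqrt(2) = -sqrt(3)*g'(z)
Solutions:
 g(z) = C1 + sqrt(3)*z^4/4 + z^3/3 + sqrt(6)*z/3


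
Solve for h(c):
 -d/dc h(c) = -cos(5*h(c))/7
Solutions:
 -c/7 - log(sin(5*h(c)) - 1)/10 + log(sin(5*h(c)) + 1)/10 = C1


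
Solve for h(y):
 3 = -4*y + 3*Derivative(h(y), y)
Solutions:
 h(y) = C1 + 2*y^2/3 + y


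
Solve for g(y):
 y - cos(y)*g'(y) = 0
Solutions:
 g(y) = C1 + Integral(y/cos(y), y)


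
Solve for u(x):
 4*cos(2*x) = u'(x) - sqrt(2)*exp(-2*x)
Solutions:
 u(x) = C1 + 2*sin(2*x) - sqrt(2)*exp(-2*x)/2


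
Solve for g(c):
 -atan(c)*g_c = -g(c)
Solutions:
 g(c) = C1*exp(Integral(1/atan(c), c))


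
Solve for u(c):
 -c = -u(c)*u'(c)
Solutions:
 u(c) = -sqrt(C1 + c^2)
 u(c) = sqrt(C1 + c^2)


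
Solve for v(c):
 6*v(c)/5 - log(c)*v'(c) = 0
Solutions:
 v(c) = C1*exp(6*li(c)/5)


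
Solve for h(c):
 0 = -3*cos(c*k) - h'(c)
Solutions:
 h(c) = C1 - 3*sin(c*k)/k


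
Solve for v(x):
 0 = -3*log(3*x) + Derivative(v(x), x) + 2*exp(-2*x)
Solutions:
 v(x) = C1 + 3*x*log(x) + 3*x*(-1 + log(3)) + exp(-2*x)


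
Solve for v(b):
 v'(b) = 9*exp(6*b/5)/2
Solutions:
 v(b) = C1 + 15*exp(6*b/5)/4


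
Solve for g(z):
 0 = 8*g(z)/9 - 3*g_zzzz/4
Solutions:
 g(z) = C1*exp(-2*6^(1/4)*z/3) + C2*exp(2*6^(1/4)*z/3) + C3*sin(2*6^(1/4)*z/3) + C4*cos(2*6^(1/4)*z/3)


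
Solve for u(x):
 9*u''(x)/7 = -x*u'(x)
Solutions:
 u(x) = C1 + C2*erf(sqrt(14)*x/6)


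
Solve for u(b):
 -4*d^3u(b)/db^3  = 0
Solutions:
 u(b) = C1 + C2*b + C3*b^2


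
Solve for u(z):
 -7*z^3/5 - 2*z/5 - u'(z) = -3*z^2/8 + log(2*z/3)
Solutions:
 u(z) = C1 - 7*z^4/20 + z^3/8 - z^2/5 - z*log(z) + z*log(3/2) + z


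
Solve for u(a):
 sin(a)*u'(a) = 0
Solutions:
 u(a) = C1


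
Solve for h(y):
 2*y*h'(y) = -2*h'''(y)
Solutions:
 h(y) = C1 + Integral(C2*airyai(-y) + C3*airybi(-y), y)


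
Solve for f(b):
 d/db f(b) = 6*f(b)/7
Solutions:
 f(b) = C1*exp(6*b/7)


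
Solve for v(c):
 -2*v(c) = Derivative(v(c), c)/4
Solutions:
 v(c) = C1*exp(-8*c)


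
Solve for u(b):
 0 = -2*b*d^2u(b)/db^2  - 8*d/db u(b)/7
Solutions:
 u(b) = C1 + C2*b^(3/7)


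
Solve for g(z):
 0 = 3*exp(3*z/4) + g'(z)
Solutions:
 g(z) = C1 - 4*exp(3*z/4)


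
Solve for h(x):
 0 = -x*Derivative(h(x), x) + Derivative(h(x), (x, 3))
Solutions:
 h(x) = C1 + Integral(C2*airyai(x) + C3*airybi(x), x)


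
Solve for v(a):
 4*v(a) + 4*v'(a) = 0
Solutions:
 v(a) = C1*exp(-a)


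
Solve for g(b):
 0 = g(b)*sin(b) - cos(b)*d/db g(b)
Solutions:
 g(b) = C1/cos(b)


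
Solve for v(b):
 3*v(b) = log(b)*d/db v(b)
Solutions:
 v(b) = C1*exp(3*li(b))


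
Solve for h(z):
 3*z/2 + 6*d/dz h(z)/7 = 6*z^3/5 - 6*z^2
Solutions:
 h(z) = C1 + 7*z^4/20 - 7*z^3/3 - 7*z^2/8


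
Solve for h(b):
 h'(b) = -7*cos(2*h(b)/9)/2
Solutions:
 7*b/2 - 9*log(sin(2*h(b)/9) - 1)/4 + 9*log(sin(2*h(b)/9) + 1)/4 = C1


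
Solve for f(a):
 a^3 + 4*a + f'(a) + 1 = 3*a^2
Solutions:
 f(a) = C1 - a^4/4 + a^3 - 2*a^2 - a


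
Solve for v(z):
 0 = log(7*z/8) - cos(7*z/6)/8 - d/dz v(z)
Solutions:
 v(z) = C1 + z*log(z) - 3*z*log(2) - z + z*log(7) - 3*sin(7*z/6)/28


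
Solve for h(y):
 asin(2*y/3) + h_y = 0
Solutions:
 h(y) = C1 - y*asin(2*y/3) - sqrt(9 - 4*y^2)/2


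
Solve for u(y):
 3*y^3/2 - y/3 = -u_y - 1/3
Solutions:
 u(y) = C1 - 3*y^4/8 + y^2/6 - y/3


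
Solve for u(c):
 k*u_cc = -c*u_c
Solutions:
 u(c) = C1 + C2*sqrt(k)*erf(sqrt(2)*c*sqrt(1/k)/2)


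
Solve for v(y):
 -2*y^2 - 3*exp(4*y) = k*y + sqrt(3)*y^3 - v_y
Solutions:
 v(y) = C1 + k*y^2/2 + sqrt(3)*y^4/4 + 2*y^3/3 + 3*exp(4*y)/4


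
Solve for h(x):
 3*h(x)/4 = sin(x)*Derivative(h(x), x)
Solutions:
 h(x) = C1*(cos(x) - 1)^(3/8)/(cos(x) + 1)^(3/8)


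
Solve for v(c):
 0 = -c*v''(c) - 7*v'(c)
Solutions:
 v(c) = C1 + C2/c^6


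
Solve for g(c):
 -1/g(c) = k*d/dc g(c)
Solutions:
 g(c) = -sqrt(C1 - 2*c/k)
 g(c) = sqrt(C1 - 2*c/k)


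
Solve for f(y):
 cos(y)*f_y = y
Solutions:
 f(y) = C1 + Integral(y/cos(y), y)


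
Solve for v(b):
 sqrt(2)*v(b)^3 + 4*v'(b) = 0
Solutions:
 v(b) = -sqrt(2)*sqrt(-1/(C1 - sqrt(2)*b))
 v(b) = sqrt(2)*sqrt(-1/(C1 - sqrt(2)*b))


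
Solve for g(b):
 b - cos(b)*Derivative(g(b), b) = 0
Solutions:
 g(b) = C1 + Integral(b/cos(b), b)


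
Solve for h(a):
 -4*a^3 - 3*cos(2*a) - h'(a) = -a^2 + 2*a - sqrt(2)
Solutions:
 h(a) = C1 - a^4 + a^3/3 - a^2 + sqrt(2)*a - 3*sin(2*a)/2


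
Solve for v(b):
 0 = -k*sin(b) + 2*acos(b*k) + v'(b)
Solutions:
 v(b) = C1 - k*cos(b) - 2*Piecewise((b*acos(b*k) - sqrt(-b^2*k^2 + 1)/k, Ne(k, 0)), (pi*b/2, True))


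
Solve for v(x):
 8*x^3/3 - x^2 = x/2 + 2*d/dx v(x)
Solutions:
 v(x) = C1 + x^4/3 - x^3/6 - x^2/8


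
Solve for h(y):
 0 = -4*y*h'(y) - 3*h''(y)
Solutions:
 h(y) = C1 + C2*erf(sqrt(6)*y/3)


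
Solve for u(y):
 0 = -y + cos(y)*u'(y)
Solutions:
 u(y) = C1 + Integral(y/cos(y), y)


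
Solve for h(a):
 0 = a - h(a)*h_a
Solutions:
 h(a) = -sqrt(C1 + a^2)
 h(a) = sqrt(C1 + a^2)


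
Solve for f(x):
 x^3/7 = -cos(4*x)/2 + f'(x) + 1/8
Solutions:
 f(x) = C1 + x^4/28 - x/8 + sin(4*x)/8


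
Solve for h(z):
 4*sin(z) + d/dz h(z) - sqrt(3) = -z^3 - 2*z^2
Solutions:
 h(z) = C1 - z^4/4 - 2*z^3/3 + sqrt(3)*z + 4*cos(z)


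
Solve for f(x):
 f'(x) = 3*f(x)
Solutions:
 f(x) = C1*exp(3*x)


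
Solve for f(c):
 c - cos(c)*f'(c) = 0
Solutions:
 f(c) = C1 + Integral(c/cos(c), c)


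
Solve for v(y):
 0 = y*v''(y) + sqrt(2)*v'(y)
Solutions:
 v(y) = C1 + C2*y^(1 - sqrt(2))


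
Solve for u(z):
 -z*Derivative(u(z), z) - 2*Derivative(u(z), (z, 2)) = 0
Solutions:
 u(z) = C1 + C2*erf(z/2)


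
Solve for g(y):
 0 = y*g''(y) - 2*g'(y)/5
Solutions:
 g(y) = C1 + C2*y^(7/5)


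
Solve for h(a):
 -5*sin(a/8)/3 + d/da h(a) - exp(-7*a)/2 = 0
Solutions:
 h(a) = C1 - 40*cos(a/8)/3 - exp(-7*a)/14


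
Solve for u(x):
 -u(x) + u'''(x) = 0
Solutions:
 u(x) = C3*exp(x) + (C1*sin(sqrt(3)*x/2) + C2*cos(sqrt(3)*x/2))*exp(-x/2)


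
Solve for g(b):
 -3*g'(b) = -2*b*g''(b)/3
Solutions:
 g(b) = C1 + C2*b^(11/2)


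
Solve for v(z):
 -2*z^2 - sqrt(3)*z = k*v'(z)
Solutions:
 v(z) = C1 - 2*z^3/(3*k) - sqrt(3)*z^2/(2*k)


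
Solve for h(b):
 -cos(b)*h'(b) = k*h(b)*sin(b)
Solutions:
 h(b) = C1*exp(k*log(cos(b)))


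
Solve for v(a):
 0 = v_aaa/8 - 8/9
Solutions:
 v(a) = C1 + C2*a + C3*a^2 + 32*a^3/27


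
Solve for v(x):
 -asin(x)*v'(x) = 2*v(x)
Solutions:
 v(x) = C1*exp(-2*Integral(1/asin(x), x))


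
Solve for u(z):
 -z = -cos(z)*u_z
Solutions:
 u(z) = C1 + Integral(z/cos(z), z)


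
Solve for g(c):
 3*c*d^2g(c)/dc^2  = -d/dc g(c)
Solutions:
 g(c) = C1 + C2*c^(2/3)


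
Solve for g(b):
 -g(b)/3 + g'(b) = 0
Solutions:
 g(b) = C1*exp(b/3)


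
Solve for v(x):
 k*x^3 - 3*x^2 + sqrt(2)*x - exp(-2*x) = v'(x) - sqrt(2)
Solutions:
 v(x) = C1 + k*x^4/4 - x^3 + sqrt(2)*x^2/2 + sqrt(2)*x + exp(-2*x)/2


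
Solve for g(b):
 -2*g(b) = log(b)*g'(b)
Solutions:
 g(b) = C1*exp(-2*li(b))


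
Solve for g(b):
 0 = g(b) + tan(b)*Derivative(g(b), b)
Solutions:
 g(b) = C1/sin(b)


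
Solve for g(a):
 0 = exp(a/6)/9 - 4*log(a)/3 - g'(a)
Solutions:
 g(a) = C1 - 4*a*log(a)/3 + 4*a/3 + 2*exp(a/6)/3


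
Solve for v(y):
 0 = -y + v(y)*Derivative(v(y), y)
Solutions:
 v(y) = -sqrt(C1 + y^2)
 v(y) = sqrt(C1 + y^2)


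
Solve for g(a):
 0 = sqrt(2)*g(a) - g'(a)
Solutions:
 g(a) = C1*exp(sqrt(2)*a)


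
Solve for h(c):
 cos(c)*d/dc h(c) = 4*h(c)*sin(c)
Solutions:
 h(c) = C1/cos(c)^4


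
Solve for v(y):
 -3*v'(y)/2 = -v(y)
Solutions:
 v(y) = C1*exp(2*y/3)


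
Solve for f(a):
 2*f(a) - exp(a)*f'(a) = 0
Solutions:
 f(a) = C1*exp(-2*exp(-a))


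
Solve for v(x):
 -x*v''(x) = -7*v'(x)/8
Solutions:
 v(x) = C1 + C2*x^(15/8)


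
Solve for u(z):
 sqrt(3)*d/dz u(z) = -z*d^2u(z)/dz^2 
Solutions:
 u(z) = C1 + C2*z^(1 - sqrt(3))


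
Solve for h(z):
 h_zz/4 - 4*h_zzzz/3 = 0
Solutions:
 h(z) = C1 + C2*z + C3*exp(-sqrt(3)*z/4) + C4*exp(sqrt(3)*z/4)


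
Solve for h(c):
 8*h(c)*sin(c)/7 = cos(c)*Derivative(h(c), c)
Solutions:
 h(c) = C1/cos(c)^(8/7)


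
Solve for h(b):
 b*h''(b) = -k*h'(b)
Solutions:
 h(b) = C1 + b^(1 - re(k))*(C2*sin(log(b)*Abs(im(k))) + C3*cos(log(b)*im(k)))


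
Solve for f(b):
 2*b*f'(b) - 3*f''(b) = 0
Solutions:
 f(b) = C1 + C2*erfi(sqrt(3)*b/3)


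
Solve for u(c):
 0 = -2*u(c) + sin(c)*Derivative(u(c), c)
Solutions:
 u(c) = C1*(cos(c) - 1)/(cos(c) + 1)


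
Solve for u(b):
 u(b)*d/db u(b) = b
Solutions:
 u(b) = -sqrt(C1 + b^2)
 u(b) = sqrt(C1 + b^2)


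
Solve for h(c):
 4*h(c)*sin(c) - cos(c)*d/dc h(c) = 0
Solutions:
 h(c) = C1/cos(c)^4


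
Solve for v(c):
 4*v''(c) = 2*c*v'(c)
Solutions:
 v(c) = C1 + C2*erfi(c/2)


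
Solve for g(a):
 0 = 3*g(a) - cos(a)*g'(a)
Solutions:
 g(a) = C1*(sin(a) + 1)^(3/2)/(sin(a) - 1)^(3/2)


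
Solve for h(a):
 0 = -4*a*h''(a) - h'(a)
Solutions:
 h(a) = C1 + C2*a^(3/4)


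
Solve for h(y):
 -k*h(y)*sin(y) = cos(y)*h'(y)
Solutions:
 h(y) = C1*exp(k*log(cos(y)))


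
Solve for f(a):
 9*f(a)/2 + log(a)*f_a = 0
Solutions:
 f(a) = C1*exp(-9*li(a)/2)


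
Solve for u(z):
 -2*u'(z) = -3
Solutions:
 u(z) = C1 + 3*z/2


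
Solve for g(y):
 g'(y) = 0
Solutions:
 g(y) = C1


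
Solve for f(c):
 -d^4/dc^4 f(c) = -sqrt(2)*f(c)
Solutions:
 f(c) = C1*exp(-2^(1/8)*c) + C2*exp(2^(1/8)*c) + C3*sin(2^(1/8)*c) + C4*cos(2^(1/8)*c)


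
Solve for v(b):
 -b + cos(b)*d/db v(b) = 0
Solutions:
 v(b) = C1 + Integral(b/cos(b), b)


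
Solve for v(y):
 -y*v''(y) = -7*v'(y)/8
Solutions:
 v(y) = C1 + C2*y^(15/8)


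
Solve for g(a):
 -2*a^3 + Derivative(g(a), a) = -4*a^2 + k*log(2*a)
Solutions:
 g(a) = C1 + a^4/2 - 4*a^3/3 + a*k*log(a) - a*k + a*k*log(2)


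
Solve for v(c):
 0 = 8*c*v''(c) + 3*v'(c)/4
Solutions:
 v(c) = C1 + C2*c^(29/32)


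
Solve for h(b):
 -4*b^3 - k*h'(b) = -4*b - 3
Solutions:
 h(b) = C1 - b^4/k + 2*b^2/k + 3*b/k


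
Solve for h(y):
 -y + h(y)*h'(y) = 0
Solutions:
 h(y) = -sqrt(C1 + y^2)
 h(y) = sqrt(C1 + y^2)


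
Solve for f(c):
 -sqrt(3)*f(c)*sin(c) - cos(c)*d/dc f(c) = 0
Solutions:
 f(c) = C1*cos(c)^(sqrt(3))


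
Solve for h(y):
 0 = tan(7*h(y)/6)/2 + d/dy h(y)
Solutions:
 h(y) = -6*asin(C1*exp(-7*y/12))/7 + 6*pi/7
 h(y) = 6*asin(C1*exp(-7*y/12))/7


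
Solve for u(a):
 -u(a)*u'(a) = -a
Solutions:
 u(a) = -sqrt(C1 + a^2)
 u(a) = sqrt(C1 + a^2)


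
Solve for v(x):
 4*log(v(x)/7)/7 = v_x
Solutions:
 7*Integral(1/(-log(_y) + log(7)), (_y, v(x)))/4 = C1 - x


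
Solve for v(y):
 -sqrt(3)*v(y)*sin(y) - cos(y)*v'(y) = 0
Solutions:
 v(y) = C1*cos(y)^(sqrt(3))


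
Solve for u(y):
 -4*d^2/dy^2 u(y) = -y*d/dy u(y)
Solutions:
 u(y) = C1 + C2*erfi(sqrt(2)*y/4)


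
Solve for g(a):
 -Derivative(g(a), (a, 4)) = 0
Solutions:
 g(a) = C1 + C2*a + C3*a^2 + C4*a^3


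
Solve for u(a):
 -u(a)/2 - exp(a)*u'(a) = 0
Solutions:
 u(a) = C1*exp(exp(-a)/2)


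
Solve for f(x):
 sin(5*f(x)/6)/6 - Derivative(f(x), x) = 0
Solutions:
 -x/6 + 3*log(cos(5*f(x)/6) - 1)/5 - 3*log(cos(5*f(x)/6) + 1)/5 = C1


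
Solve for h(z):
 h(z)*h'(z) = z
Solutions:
 h(z) = -sqrt(C1 + z^2)
 h(z) = sqrt(C1 + z^2)


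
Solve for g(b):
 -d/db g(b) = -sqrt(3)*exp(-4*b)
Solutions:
 g(b) = C1 - sqrt(3)*exp(-4*b)/4


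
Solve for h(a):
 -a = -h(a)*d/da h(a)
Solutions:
 h(a) = -sqrt(C1 + a^2)
 h(a) = sqrt(C1 + a^2)


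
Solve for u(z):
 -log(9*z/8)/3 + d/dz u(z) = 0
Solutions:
 u(z) = C1 + z*log(z)/3 - z*log(2) - z/3 + 2*z*log(3)/3


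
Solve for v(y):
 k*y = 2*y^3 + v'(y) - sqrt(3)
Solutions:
 v(y) = C1 + k*y^2/2 - y^4/2 + sqrt(3)*y


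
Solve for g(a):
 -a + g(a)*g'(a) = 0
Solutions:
 g(a) = -sqrt(C1 + a^2)
 g(a) = sqrt(C1 + a^2)


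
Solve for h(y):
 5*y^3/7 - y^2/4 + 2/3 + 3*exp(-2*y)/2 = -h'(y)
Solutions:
 h(y) = C1 - 5*y^4/28 + y^3/12 - 2*y/3 + 3*exp(-2*y)/4


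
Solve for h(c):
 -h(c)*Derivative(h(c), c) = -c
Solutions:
 h(c) = -sqrt(C1 + c^2)
 h(c) = sqrt(C1 + c^2)


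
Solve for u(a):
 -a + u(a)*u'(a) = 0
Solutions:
 u(a) = -sqrt(C1 + a^2)
 u(a) = sqrt(C1 + a^2)


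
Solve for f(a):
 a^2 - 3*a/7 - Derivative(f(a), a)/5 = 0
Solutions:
 f(a) = C1 + 5*a^3/3 - 15*a^2/14


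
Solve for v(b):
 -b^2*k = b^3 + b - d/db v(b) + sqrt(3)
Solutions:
 v(b) = C1 + b^4/4 + b^3*k/3 + b^2/2 + sqrt(3)*b


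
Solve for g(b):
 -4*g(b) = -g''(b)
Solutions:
 g(b) = C1*exp(-2*b) + C2*exp(2*b)


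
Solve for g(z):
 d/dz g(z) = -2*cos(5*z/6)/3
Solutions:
 g(z) = C1 - 4*sin(5*z/6)/5


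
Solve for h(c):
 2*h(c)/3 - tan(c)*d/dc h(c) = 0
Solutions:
 h(c) = C1*sin(c)^(2/3)


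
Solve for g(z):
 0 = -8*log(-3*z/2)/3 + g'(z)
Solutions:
 g(z) = C1 + 8*z*log(-z)/3 + 8*z*(-1 - log(2) + log(3))/3


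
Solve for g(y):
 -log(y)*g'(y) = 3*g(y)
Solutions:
 g(y) = C1*exp(-3*li(y))


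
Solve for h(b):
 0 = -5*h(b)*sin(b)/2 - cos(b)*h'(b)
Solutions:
 h(b) = C1*cos(b)^(5/2)


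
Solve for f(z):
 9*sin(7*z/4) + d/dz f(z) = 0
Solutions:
 f(z) = C1 + 36*cos(7*z/4)/7


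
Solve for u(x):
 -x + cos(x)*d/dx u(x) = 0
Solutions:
 u(x) = C1 + Integral(x/cos(x), x)


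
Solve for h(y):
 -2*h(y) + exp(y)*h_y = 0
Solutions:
 h(y) = C1*exp(-2*exp(-y))


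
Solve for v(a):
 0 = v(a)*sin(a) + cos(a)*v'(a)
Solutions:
 v(a) = C1*cos(a)


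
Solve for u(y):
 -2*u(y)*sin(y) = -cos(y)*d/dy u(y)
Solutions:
 u(y) = C1/cos(y)^2


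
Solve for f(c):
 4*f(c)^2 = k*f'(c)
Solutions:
 f(c) = -k/(C1*k + 4*c)


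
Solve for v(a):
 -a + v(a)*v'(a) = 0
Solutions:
 v(a) = -sqrt(C1 + a^2)
 v(a) = sqrt(C1 + a^2)


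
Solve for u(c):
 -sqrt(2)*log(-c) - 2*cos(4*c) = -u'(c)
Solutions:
 u(c) = C1 + sqrt(2)*c*(log(-c) - 1) + sin(4*c)/2


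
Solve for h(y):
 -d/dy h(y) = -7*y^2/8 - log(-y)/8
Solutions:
 h(y) = C1 + 7*y^3/24 + y*log(-y)/8 - y/8


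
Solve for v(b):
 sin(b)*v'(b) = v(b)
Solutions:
 v(b) = C1*sqrt(cos(b) - 1)/sqrt(cos(b) + 1)


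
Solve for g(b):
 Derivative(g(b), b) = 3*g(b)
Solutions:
 g(b) = C1*exp(3*b)


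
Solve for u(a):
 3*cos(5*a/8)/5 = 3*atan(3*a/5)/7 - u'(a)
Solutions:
 u(a) = C1 + 3*a*atan(3*a/5)/7 - 5*log(9*a^2 + 25)/14 - 24*sin(5*a/8)/25


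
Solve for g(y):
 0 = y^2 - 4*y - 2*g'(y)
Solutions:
 g(y) = C1 + y^3/6 - y^2


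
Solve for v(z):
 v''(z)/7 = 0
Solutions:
 v(z) = C1 + C2*z


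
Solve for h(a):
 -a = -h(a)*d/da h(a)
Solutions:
 h(a) = -sqrt(C1 + a^2)
 h(a) = sqrt(C1 + a^2)


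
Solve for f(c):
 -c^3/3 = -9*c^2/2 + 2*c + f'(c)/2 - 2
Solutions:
 f(c) = C1 - c^4/6 + 3*c^3 - 2*c^2 + 4*c


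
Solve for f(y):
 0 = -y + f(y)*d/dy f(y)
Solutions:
 f(y) = -sqrt(C1 + y^2)
 f(y) = sqrt(C1 + y^2)


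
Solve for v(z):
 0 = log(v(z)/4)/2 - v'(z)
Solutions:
 2*Integral(1/(-log(_y) + 2*log(2)), (_y, v(z))) = C1 - z


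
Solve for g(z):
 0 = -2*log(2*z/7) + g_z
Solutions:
 g(z) = C1 + 2*z*log(z) + z*log(4/49) - 2*z


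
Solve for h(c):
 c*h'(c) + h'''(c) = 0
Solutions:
 h(c) = C1 + Integral(C2*airyai(-c) + C3*airybi(-c), c)


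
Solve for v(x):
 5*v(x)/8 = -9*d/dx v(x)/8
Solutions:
 v(x) = C1*exp(-5*x/9)


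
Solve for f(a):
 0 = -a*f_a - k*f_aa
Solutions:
 f(a) = C1 + C2*sqrt(k)*erf(sqrt(2)*a*sqrt(1/k)/2)


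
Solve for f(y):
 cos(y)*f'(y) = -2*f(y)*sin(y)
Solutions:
 f(y) = C1*cos(y)^2


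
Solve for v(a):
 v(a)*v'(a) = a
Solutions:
 v(a) = -sqrt(C1 + a^2)
 v(a) = sqrt(C1 + a^2)


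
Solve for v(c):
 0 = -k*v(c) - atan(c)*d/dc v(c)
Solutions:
 v(c) = C1*exp(-k*Integral(1/atan(c), c))


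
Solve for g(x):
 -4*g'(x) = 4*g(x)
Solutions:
 g(x) = C1*exp(-x)


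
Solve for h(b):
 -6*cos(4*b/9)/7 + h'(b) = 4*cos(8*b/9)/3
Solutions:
 h(b) = C1 + 27*sin(4*b/9)/14 + 3*sin(8*b/9)/2


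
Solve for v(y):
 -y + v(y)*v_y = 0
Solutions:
 v(y) = -sqrt(C1 + y^2)
 v(y) = sqrt(C1 + y^2)


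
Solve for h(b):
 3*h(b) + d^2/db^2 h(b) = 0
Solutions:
 h(b) = C1*sin(sqrt(3)*b) + C2*cos(sqrt(3)*b)


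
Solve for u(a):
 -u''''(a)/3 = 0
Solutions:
 u(a) = C1 + C2*a + C3*a^2 + C4*a^3


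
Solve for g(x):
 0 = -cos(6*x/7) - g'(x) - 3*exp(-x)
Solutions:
 g(x) = C1 - 7*sin(6*x/7)/6 + 3*exp(-x)


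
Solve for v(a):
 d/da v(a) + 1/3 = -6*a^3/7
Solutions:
 v(a) = C1 - 3*a^4/14 - a/3


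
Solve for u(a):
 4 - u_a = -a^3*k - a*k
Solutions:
 u(a) = C1 + a^4*k/4 + a^2*k/2 + 4*a


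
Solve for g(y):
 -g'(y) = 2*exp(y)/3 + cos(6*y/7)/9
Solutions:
 g(y) = C1 - 2*exp(y)/3 - 7*sin(6*y/7)/54


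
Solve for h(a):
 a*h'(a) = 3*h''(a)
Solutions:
 h(a) = C1 + C2*erfi(sqrt(6)*a/6)


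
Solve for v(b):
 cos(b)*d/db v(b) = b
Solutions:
 v(b) = C1 + Integral(b/cos(b), b)


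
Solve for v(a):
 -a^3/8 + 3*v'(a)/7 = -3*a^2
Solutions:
 v(a) = C1 + 7*a^4/96 - 7*a^3/3


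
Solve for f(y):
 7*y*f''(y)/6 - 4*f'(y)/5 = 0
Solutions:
 f(y) = C1 + C2*y^(59/35)


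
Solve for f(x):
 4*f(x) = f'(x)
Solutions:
 f(x) = C1*exp(4*x)


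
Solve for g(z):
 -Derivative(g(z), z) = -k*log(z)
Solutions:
 g(z) = C1 + k*z*log(z) - k*z


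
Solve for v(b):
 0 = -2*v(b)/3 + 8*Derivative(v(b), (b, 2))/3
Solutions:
 v(b) = C1*exp(-b/2) + C2*exp(b/2)


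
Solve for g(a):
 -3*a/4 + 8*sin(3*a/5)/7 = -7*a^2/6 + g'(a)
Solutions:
 g(a) = C1 + 7*a^3/18 - 3*a^2/8 - 40*cos(3*a/5)/21


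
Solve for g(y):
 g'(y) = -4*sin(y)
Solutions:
 g(y) = C1 + 4*cos(y)


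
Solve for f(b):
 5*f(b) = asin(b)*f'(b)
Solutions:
 f(b) = C1*exp(5*Integral(1/asin(b), b))


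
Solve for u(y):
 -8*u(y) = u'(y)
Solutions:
 u(y) = C1*exp(-8*y)


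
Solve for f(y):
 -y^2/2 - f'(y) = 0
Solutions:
 f(y) = C1 - y^3/6


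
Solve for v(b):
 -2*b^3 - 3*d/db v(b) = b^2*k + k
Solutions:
 v(b) = C1 - b^4/6 - b^3*k/9 - b*k/3


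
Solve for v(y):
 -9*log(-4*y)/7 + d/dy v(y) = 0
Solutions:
 v(y) = C1 + 9*y*log(-y)/7 + 9*y*(-1 + 2*log(2))/7


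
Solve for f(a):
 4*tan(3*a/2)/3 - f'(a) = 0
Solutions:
 f(a) = C1 - 8*log(cos(3*a/2))/9


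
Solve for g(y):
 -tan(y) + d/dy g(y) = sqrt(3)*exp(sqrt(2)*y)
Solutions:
 g(y) = C1 + sqrt(6)*exp(sqrt(2)*y)/2 - log(cos(y))


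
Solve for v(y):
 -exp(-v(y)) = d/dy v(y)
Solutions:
 v(y) = log(C1 - y)


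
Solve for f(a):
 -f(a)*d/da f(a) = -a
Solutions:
 f(a) = -sqrt(C1 + a^2)
 f(a) = sqrt(C1 + a^2)


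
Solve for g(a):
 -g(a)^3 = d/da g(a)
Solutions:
 g(a) = -sqrt(2)*sqrt(-1/(C1 - a))/2
 g(a) = sqrt(2)*sqrt(-1/(C1 - a))/2


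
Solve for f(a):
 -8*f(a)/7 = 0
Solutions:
 f(a) = 0


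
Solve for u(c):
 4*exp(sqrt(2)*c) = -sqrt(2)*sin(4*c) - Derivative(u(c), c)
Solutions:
 u(c) = C1 - 2*sqrt(2)*exp(sqrt(2)*c) + sqrt(2)*cos(4*c)/4


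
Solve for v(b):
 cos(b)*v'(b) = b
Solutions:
 v(b) = C1 + Integral(b/cos(b), b)


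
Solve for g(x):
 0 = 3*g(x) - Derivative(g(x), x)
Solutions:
 g(x) = C1*exp(3*x)


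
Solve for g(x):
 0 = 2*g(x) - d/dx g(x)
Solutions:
 g(x) = C1*exp(2*x)


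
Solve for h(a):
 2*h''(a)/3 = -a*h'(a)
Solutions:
 h(a) = C1 + C2*erf(sqrt(3)*a/2)


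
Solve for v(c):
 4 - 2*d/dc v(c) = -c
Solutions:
 v(c) = C1 + c^2/4 + 2*c


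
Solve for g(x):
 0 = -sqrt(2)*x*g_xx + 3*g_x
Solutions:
 g(x) = C1 + C2*x^(1 + 3*sqrt(2)/2)


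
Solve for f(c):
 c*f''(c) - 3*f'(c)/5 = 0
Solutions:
 f(c) = C1 + C2*c^(8/5)


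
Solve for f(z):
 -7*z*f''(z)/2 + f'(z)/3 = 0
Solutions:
 f(z) = C1 + C2*z^(23/21)


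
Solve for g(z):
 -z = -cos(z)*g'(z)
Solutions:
 g(z) = C1 + Integral(z/cos(z), z)


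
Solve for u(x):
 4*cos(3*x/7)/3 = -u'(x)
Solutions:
 u(x) = C1 - 28*sin(3*x/7)/9


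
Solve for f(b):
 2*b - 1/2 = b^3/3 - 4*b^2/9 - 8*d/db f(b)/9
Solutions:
 f(b) = C1 + 3*b^4/32 - b^3/6 - 9*b^2/8 + 9*b/16


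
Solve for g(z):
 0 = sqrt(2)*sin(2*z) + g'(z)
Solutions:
 g(z) = C1 + sqrt(2)*cos(2*z)/2


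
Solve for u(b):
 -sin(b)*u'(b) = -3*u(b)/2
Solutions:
 u(b) = C1*(cos(b) - 1)^(3/4)/(cos(b) + 1)^(3/4)


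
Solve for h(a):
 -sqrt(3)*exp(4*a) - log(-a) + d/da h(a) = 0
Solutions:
 h(a) = C1 + a*log(-a) - a + sqrt(3)*exp(4*a)/4


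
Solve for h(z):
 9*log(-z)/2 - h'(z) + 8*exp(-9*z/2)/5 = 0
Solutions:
 h(z) = C1 + 9*z*log(-z)/2 - 9*z/2 - 16*exp(-9*z/2)/45


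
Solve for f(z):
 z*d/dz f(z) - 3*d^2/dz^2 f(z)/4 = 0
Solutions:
 f(z) = C1 + C2*erfi(sqrt(6)*z/3)


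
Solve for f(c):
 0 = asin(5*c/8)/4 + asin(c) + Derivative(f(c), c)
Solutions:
 f(c) = C1 - c*asin(5*c/8)/4 - c*asin(c) - sqrt(1 - c^2) - sqrt(64 - 25*c^2)/20


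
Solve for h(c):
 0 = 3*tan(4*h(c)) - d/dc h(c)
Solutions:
 h(c) = -asin(C1*exp(12*c))/4 + pi/4
 h(c) = asin(C1*exp(12*c))/4


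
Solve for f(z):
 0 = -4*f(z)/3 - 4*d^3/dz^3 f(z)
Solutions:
 f(z) = C3*exp(-3^(2/3)*z/3) + (C1*sin(3^(1/6)*z/2) + C2*cos(3^(1/6)*z/2))*exp(3^(2/3)*z/6)


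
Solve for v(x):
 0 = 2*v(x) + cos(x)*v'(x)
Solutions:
 v(x) = C1*(sin(x) - 1)/(sin(x) + 1)


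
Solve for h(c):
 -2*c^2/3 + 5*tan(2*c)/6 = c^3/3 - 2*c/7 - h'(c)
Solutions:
 h(c) = C1 + c^4/12 + 2*c^3/9 - c^2/7 + 5*log(cos(2*c))/12


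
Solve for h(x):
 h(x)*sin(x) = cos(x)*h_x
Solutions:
 h(x) = C1/cos(x)


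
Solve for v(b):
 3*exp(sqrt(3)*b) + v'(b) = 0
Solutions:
 v(b) = C1 - sqrt(3)*exp(sqrt(3)*b)


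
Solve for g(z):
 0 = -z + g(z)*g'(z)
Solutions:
 g(z) = -sqrt(C1 + z^2)
 g(z) = sqrt(C1 + z^2)


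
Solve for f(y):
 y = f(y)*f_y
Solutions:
 f(y) = -sqrt(C1 + y^2)
 f(y) = sqrt(C1 + y^2)


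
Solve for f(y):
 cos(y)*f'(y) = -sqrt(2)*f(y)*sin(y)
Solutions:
 f(y) = C1*cos(y)^(sqrt(2))


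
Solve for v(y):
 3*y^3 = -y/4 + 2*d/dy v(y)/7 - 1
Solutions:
 v(y) = C1 + 21*y^4/8 + 7*y^2/16 + 7*y/2


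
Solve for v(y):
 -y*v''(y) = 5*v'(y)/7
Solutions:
 v(y) = C1 + C2*y^(2/7)


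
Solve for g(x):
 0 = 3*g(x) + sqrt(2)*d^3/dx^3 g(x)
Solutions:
 g(x) = C3*exp(-2^(5/6)*3^(1/3)*x/2) + (C1*sin(6^(5/6)*x/4) + C2*cos(6^(5/6)*x/4))*exp(2^(5/6)*3^(1/3)*x/4)


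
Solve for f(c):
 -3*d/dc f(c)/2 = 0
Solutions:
 f(c) = C1


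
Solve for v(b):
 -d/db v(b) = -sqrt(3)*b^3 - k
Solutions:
 v(b) = C1 + sqrt(3)*b^4/4 + b*k


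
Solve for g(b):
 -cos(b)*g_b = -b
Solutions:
 g(b) = C1 + Integral(b/cos(b), b)


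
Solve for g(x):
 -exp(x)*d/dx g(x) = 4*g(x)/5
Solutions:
 g(x) = C1*exp(4*exp(-x)/5)


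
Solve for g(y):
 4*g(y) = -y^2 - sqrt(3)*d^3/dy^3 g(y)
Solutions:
 g(y) = C3*exp(-2^(2/3)*3^(5/6)*y/3) - y^2/4 + (C1*sin(2^(2/3)*3^(1/3)*y/2) + C2*cos(2^(2/3)*3^(1/3)*y/2))*exp(2^(2/3)*3^(5/6)*y/6)


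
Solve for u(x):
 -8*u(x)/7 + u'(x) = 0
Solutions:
 u(x) = C1*exp(8*x/7)


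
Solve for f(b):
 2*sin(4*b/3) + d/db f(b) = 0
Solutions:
 f(b) = C1 + 3*cos(4*b/3)/2


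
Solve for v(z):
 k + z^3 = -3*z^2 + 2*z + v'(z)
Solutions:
 v(z) = C1 + k*z + z^4/4 + z^3 - z^2


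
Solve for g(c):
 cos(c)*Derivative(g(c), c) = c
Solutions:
 g(c) = C1 + Integral(c/cos(c), c)


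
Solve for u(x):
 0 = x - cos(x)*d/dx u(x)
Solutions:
 u(x) = C1 + Integral(x/cos(x), x)


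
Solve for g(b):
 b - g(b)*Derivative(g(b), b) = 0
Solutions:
 g(b) = -sqrt(C1 + b^2)
 g(b) = sqrt(C1 + b^2)


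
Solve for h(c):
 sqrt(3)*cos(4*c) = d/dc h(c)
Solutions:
 h(c) = C1 + sqrt(3)*sin(4*c)/4


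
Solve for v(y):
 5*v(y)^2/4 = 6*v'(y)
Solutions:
 v(y) = -24/(C1 + 5*y)


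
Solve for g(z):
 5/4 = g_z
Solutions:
 g(z) = C1 + 5*z/4


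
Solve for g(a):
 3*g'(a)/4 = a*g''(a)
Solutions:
 g(a) = C1 + C2*a^(7/4)


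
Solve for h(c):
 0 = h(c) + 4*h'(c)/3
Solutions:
 h(c) = C1*exp(-3*c/4)


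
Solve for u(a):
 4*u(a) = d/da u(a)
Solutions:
 u(a) = C1*exp(4*a)


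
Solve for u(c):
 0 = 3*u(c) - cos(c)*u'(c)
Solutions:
 u(c) = C1*(sin(c) + 1)^(3/2)/(sin(c) - 1)^(3/2)
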